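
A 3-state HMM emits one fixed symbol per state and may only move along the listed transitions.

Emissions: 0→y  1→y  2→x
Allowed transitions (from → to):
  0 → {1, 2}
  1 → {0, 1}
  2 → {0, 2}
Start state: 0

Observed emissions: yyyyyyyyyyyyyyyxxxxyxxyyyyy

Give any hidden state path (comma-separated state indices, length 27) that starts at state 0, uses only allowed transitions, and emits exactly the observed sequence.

0,1,1,1,0,1,0,1,0,1,0,1,0,1,0,2,2,2,2,0,2,2,0,1,0,1,0

  0: obs=y cand={0,1} pick 0 [start]
  1: obs=y cand={0,1} pick 1 [0->1 ok]
  2: obs=y cand={0,1} pick 1 [1->1 ok]
  3: obs=y cand={0,1} pick 1 [1->1 ok]
  4: obs=y cand={0,1} pick 0 [1->0 ok]
  5: obs=y cand={0,1} pick 1 [0->1 ok]
  6: obs=y cand={0,1} pick 0 [1->0 ok]
  7: obs=y cand={0,1} pick 1 [0->1 ok]
  8: obs=y cand={0,1} pick 0 [1->0 ok]
  9: obs=y cand={0,1} pick 1 [0->1 ok]
  10: obs=y cand={0,1} pick 0 [1->0 ok]
  11: obs=y cand={0,1} pick 1 [0->1 ok]
  12: obs=y cand={0,1} pick 0 [1->0 ok]
  13: obs=y cand={0,1} pick 1 [0->1 ok]
  14: obs=y cand={0,1} pick 0 [1->0 ok]
  15: obs=x cand={2} pick 2 [0->2 ok]
  16: obs=x cand={2} pick 2 [2->2 ok]
  17: obs=x cand={2} pick 2 [2->2 ok]
  18: obs=x cand={2} pick 2 [2->2 ok]
  19: obs=y cand={0,1} pick 0 [2->0 ok]
  20: obs=x cand={2} pick 2 [0->2 ok]
  21: obs=x cand={2} pick 2 [2->2 ok]
  22: obs=y cand={0,1} pick 0 [2->0 ok]
  23: obs=y cand={0,1} pick 1 [0->1 ok]
  24: obs=y cand={0,1} pick 0 [1->0 ok]
  25: obs=y cand={0,1} pick 1 [0->1 ok]
  26: obs=y cand={0,1} pick 0 [1->0 ok]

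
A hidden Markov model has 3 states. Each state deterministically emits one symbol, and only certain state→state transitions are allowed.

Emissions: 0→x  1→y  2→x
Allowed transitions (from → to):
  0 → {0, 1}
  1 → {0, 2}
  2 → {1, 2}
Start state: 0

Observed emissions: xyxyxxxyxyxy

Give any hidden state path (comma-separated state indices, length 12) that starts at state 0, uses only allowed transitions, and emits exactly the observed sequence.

0,1,2,1,0,0,0,1,0,1,2,1

  t0 'x' -> {0,2}, take 0 (start)
  t1 'y' -> {1}, take 1 (0->1 ok)
  t2 'x' -> {0,2}, take 2 (1->2 ok)
  t3 'y' -> {1}, take 1 (2->1 ok)
  t4 'x' -> {0,2}, take 0 (1->0 ok)
  t5 'x' -> {0,2}, take 0 (0->0 ok)
  t6 'x' -> {0,2}, take 0 (0->0 ok)
  t7 'y' -> {1}, take 1 (0->1 ok)
  t8 'x' -> {0,2}, take 0 (1->0 ok)
  t9 'y' -> {1}, take 1 (0->1 ok)
  t10 'x' -> {0,2}, take 2 (1->2 ok)
  t11 'y' -> {1}, take 1 (2->1 ok)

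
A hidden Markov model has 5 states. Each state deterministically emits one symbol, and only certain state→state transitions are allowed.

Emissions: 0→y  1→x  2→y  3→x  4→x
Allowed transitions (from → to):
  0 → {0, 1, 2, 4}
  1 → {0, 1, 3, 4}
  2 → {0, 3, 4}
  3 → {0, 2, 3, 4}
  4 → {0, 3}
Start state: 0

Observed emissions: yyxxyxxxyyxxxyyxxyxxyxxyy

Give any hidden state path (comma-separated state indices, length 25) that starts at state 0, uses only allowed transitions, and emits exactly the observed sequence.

0,0,1,3,0,1,4,3,0,0,1,4,3,0,2,3,4,0,4,3,0,4,3,0,2

  [0] y  {0,2}  => 0  start
  [1] y  {0,2}  => 0  0->0 ok
  [2] x  {1,3,4}  => 1  0->1 ok
  [3] x  {1,3,4}  => 3  1->3 ok
  [4] y  {0,2}  => 0  3->0 ok
  [5] x  {1,3,4}  => 1  0->1 ok
  [6] x  {1,3,4}  => 4  1->4 ok
  [7] x  {1,3,4}  => 3  4->3 ok
  [8] y  {0,2}  => 0  3->0 ok
  [9] y  {0,2}  => 0  0->0 ok
  [10] x  {1,3,4}  => 1  0->1 ok
  [11] x  {1,3,4}  => 4  1->4 ok
  [12] x  {1,3,4}  => 3  4->3 ok
  [13] y  {0,2}  => 0  3->0 ok
  [14] y  {0,2}  => 2  0->2 ok
  [15] x  {1,3,4}  => 3  2->3 ok
  [16] x  {1,3,4}  => 4  3->4 ok
  [17] y  {0,2}  => 0  4->0 ok
  [18] x  {1,3,4}  => 4  0->4 ok
  [19] x  {1,3,4}  => 3  4->3 ok
  [20] y  {0,2}  => 0  3->0 ok
  [21] x  {1,3,4}  => 4  0->4 ok
  [22] x  {1,3,4}  => 3  4->3 ok
  [23] y  {0,2}  => 0  3->0 ok
  [24] y  {0,2}  => 2  0->2 ok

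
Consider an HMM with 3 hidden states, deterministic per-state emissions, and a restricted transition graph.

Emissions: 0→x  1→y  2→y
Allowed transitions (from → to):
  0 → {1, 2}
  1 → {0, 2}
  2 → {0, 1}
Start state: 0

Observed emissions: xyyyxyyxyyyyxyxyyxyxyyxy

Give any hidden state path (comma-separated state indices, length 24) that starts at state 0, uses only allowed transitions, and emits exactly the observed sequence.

  t0 'x' -> {0}, take 0 (start)
  t1 'y' -> {1,2}, take 1 (0->1 ok)
  t2 'y' -> {1,2}, take 2 (1->2 ok)
  t3 'y' -> {1,2}, take 1 (2->1 ok)
  t4 'x' -> {0}, take 0 (1->0 ok)
  t5 'y' -> {1,2}, take 1 (0->1 ok)
  t6 'y' -> {1,2}, take 2 (1->2 ok)
  t7 'x' -> {0}, take 0 (2->0 ok)
  t8 'y' -> {1,2}, take 2 (0->2 ok)
  t9 'y' -> {1,2}, take 1 (2->1 ok)
  t10 'y' -> {1,2}, take 2 (1->2 ok)
  t11 'y' -> {1,2}, take 1 (2->1 ok)
  t12 'x' -> {0}, take 0 (1->0 ok)
  t13 'y' -> {1,2}, take 2 (0->2 ok)
  t14 'x' -> {0}, take 0 (2->0 ok)
  t15 'y' -> {1,2}, take 2 (0->2 ok)
  t16 'y' -> {1,2}, take 1 (2->1 ok)
  t17 'x' -> {0}, take 0 (1->0 ok)
  t18 'y' -> {1,2}, take 2 (0->2 ok)
  t19 'x' -> {0}, take 0 (2->0 ok)
  t20 'y' -> {1,2}, take 2 (0->2 ok)
  t21 'y' -> {1,2}, take 1 (2->1 ok)
  t22 'x' -> {0}, take 0 (1->0 ok)
  t23 'y' -> {1,2}, take 2 (0->2 ok)

0,1,2,1,0,1,2,0,2,1,2,1,0,2,0,2,1,0,2,0,2,1,0,2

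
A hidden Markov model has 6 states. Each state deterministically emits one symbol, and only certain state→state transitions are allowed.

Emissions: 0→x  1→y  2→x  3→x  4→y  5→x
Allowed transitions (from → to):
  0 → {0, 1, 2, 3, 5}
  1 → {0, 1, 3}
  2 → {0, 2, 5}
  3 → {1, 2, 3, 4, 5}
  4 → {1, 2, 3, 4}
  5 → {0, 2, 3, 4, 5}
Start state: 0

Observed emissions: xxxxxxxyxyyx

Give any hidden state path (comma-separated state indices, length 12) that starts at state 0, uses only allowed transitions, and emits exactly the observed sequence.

0,0,2,5,5,0,3,1,0,1,1,3

  t0 'x' -> {0,2,3,5}, take 0 (start)
  t1 'x' -> {0,2,3,5}, take 0 (0->0 ok)
  t2 'x' -> {0,2,3,5}, take 2 (0->2 ok)
  t3 'x' -> {0,2,3,5}, take 5 (2->5 ok)
  t4 'x' -> {0,2,3,5}, take 5 (5->5 ok)
  t5 'x' -> {0,2,3,5}, take 0 (5->0 ok)
  t6 'x' -> {0,2,3,5}, take 3 (0->3 ok)
  t7 'y' -> {1,4}, take 1 (3->1 ok)
  t8 'x' -> {0,2,3,5}, take 0 (1->0 ok)
  t9 'y' -> {1,4}, take 1 (0->1 ok)
  t10 'y' -> {1,4}, take 1 (1->1 ok)
  t11 'x' -> {0,2,3,5}, take 3 (1->3 ok)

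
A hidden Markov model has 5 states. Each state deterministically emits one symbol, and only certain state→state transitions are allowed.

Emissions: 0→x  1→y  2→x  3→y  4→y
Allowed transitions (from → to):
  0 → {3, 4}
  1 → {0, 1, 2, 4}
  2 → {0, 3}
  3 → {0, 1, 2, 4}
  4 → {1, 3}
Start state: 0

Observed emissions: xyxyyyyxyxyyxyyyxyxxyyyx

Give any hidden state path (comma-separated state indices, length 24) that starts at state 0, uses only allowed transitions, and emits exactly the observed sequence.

  0: obs=x cand={0,2} pick 0 [start]
  1: obs=y cand={1,3,4} pick 3 [0->3 ok]
  2: obs=x cand={0,2} pick 0 [3->0 ok]
  3: obs=y cand={1,3,4} pick 4 [0->4 ok]
  4: obs=y cand={1,3,4} pick 3 [4->3 ok]
  5: obs=y cand={1,3,4} pick 4 [3->4 ok]
  6: obs=y cand={1,3,4} pick 1 [4->1 ok]
  7: obs=x cand={0,2} pick 0 [1->0 ok]
  8: obs=y cand={1,3,4} pick 3 [0->3 ok]
  9: obs=x cand={0,2} pick 0 [3->0 ok]
  10: obs=y cand={1,3,4} pick 4 [0->4 ok]
  11: obs=y cand={1,3,4} pick 3 [4->3 ok]
  12: obs=x cand={0,2} pick 2 [3->2 ok]
  13: obs=y cand={1,3,4} pick 3 [2->3 ok]
  14: obs=y cand={1,3,4} pick 4 [3->4 ok]
  15: obs=y cand={1,3,4} pick 3 [4->3 ok]
  16: obs=x cand={0,2} pick 0 [3->0 ok]
  17: obs=y cand={1,3,4} pick 3 [0->3 ok]
  18: obs=x cand={0,2} pick 2 [3->2 ok]
  19: obs=x cand={0,2} pick 0 [2->0 ok]
  20: obs=y cand={1,3,4} pick 4 [0->4 ok]
  21: obs=y cand={1,3,4} pick 3 [4->3 ok]
  22: obs=y cand={1,3,4} pick 1 [3->1 ok]
  23: obs=x cand={0,2} pick 2 [1->2 ok]

0,3,0,4,3,4,1,0,3,0,4,3,2,3,4,3,0,3,2,0,4,3,1,2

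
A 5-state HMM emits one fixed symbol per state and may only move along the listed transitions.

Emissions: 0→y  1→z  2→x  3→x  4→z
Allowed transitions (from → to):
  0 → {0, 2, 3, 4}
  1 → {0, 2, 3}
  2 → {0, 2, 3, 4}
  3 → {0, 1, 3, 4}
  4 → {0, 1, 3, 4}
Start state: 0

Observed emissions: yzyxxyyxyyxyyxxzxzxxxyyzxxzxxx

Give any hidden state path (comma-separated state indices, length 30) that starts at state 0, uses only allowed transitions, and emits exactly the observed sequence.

  t0 'y' -> {0}, take 0 (start)
  t1 'z' -> {1,4}, take 4 (0->4 ok)
  t2 'y' -> {0}, take 0 (4->0 ok)
  t3 'x' -> {2,3}, take 3 (0->3 ok)
  t4 'x' -> {2,3}, take 3 (3->3 ok)
  t5 'y' -> {0}, take 0 (3->0 ok)
  t6 'y' -> {0}, take 0 (0->0 ok)
  t7 'x' -> {2,3}, take 2 (0->2 ok)
  t8 'y' -> {0}, take 0 (2->0 ok)
  t9 'y' -> {0}, take 0 (0->0 ok)
  t10 'x' -> {2,3}, take 2 (0->2 ok)
  t11 'y' -> {0}, take 0 (2->0 ok)
  t12 'y' -> {0}, take 0 (0->0 ok)
  t13 'x' -> {2,3}, take 2 (0->2 ok)
  t14 'x' -> {2,3}, take 3 (2->3 ok)
  t15 'z' -> {1,4}, take 1 (3->1 ok)
  t16 'x' -> {2,3}, take 3 (1->3 ok)
  t17 'z' -> {1,4}, take 4 (3->4 ok)
  t18 'x' -> {2,3}, take 3 (4->3 ok)
  t19 'x' -> {2,3}, take 3 (3->3 ok)
  t20 'x' -> {2,3}, take 3 (3->3 ok)
  t21 'y' -> {0}, take 0 (3->0 ok)
  t22 'y' -> {0}, take 0 (0->0 ok)
  t23 'z' -> {1,4}, take 4 (0->4 ok)
  t24 'x' -> {2,3}, take 3 (4->3 ok)
  t25 'x' -> {2,3}, take 3 (3->3 ok)
  t26 'z' -> {1,4}, take 1 (3->1 ok)
  t27 'x' -> {2,3}, take 2 (1->2 ok)
  t28 'x' -> {2,3}, take 2 (2->2 ok)
  t29 'x' -> {2,3}, take 3 (2->3 ok)

0,4,0,3,3,0,0,2,0,0,2,0,0,2,3,1,3,4,3,3,3,0,0,4,3,3,1,2,2,3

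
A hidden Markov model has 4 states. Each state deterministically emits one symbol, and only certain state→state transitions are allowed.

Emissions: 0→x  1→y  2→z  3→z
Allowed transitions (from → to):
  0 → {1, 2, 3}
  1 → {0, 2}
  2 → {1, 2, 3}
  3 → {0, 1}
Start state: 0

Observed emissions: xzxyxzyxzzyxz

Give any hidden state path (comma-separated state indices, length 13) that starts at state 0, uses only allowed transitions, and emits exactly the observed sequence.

0,3,0,1,0,3,1,0,2,2,1,0,3

  [0] x  {0}  => 0  start
  [1] z  {2,3}  => 3  0->3 ok
  [2] x  {0}  => 0  3->0 ok
  [3] y  {1}  => 1  0->1 ok
  [4] x  {0}  => 0  1->0 ok
  [5] z  {2,3}  => 3  0->3 ok
  [6] y  {1}  => 1  3->1 ok
  [7] x  {0}  => 0  1->0 ok
  [8] z  {2,3}  => 2  0->2 ok
  [9] z  {2,3}  => 2  2->2 ok
  [10] y  {1}  => 1  2->1 ok
  [11] x  {0}  => 0  1->0 ok
  [12] z  {2,3}  => 3  0->3 ok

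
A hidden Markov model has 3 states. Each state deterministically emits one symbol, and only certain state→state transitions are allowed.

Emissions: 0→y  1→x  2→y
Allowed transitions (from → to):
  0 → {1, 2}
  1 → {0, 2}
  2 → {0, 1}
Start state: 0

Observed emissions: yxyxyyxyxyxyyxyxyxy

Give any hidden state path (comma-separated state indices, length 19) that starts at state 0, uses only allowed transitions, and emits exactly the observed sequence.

  t0 'y' -> {0,2}, take 0 (start)
  t1 'x' -> {1}, take 1 (0->1 ok)
  t2 'y' -> {0,2}, take 0 (1->0 ok)
  t3 'x' -> {1}, take 1 (0->1 ok)
  t4 'y' -> {0,2}, take 2 (1->2 ok)
  t5 'y' -> {0,2}, take 0 (2->0 ok)
  t6 'x' -> {1}, take 1 (0->1 ok)
  t7 'y' -> {0,2}, take 0 (1->0 ok)
  t8 'x' -> {1}, take 1 (0->1 ok)
  t9 'y' -> {0,2}, take 0 (1->0 ok)
  t10 'x' -> {1}, take 1 (0->1 ok)
  t11 'y' -> {0,2}, take 2 (1->2 ok)
  t12 'y' -> {0,2}, take 0 (2->0 ok)
  t13 'x' -> {1}, take 1 (0->1 ok)
  t14 'y' -> {0,2}, take 0 (1->0 ok)
  t15 'x' -> {1}, take 1 (0->1 ok)
  t16 'y' -> {0,2}, take 0 (1->0 ok)
  t17 'x' -> {1}, take 1 (0->1 ok)
  t18 'y' -> {0,2}, take 0 (1->0 ok)

0,1,0,1,2,0,1,0,1,0,1,2,0,1,0,1,0,1,0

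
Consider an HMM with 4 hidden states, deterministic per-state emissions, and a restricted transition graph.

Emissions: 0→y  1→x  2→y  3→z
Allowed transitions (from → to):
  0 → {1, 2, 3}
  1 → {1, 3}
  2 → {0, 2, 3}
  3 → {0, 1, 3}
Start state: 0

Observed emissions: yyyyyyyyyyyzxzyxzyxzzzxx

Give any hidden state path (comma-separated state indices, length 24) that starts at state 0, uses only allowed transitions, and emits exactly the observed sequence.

0,2,0,2,2,2,2,2,2,2,0,3,1,3,0,1,3,0,1,3,3,3,1,1

  pos 0: y in {0,2}, choose 0; start
  pos 1: y in {0,2}, choose 2; 0->2 ok
  pos 2: y in {0,2}, choose 0; 2->0 ok
  pos 3: y in {0,2}, choose 2; 0->2 ok
  pos 4: y in {0,2}, choose 2; 2->2 ok
  pos 5: y in {0,2}, choose 2; 2->2 ok
  pos 6: y in {0,2}, choose 2; 2->2 ok
  pos 7: y in {0,2}, choose 2; 2->2 ok
  pos 8: y in {0,2}, choose 2; 2->2 ok
  pos 9: y in {0,2}, choose 2; 2->2 ok
  pos 10: y in {0,2}, choose 0; 2->0 ok
  pos 11: z in {3}, choose 3; 0->3 ok
  pos 12: x in {1}, choose 1; 3->1 ok
  pos 13: z in {3}, choose 3; 1->3 ok
  pos 14: y in {0,2}, choose 0; 3->0 ok
  pos 15: x in {1}, choose 1; 0->1 ok
  pos 16: z in {3}, choose 3; 1->3 ok
  pos 17: y in {0,2}, choose 0; 3->0 ok
  pos 18: x in {1}, choose 1; 0->1 ok
  pos 19: z in {3}, choose 3; 1->3 ok
  pos 20: z in {3}, choose 3; 3->3 ok
  pos 21: z in {3}, choose 3; 3->3 ok
  pos 22: x in {1}, choose 1; 3->1 ok
  pos 23: x in {1}, choose 1; 1->1 ok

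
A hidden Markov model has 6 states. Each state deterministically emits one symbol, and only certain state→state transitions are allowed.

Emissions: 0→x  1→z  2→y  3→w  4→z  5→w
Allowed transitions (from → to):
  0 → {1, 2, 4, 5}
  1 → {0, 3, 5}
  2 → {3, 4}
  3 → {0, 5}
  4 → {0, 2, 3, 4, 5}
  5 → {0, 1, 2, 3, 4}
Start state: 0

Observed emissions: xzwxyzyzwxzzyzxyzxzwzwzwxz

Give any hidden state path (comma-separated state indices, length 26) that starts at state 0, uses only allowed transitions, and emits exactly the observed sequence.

  [0] x  {0}  => 0  start
  [1] z  {1,4}  => 1  0->1 ok
  [2] w  {3,5}  => 3  1->3 ok
  [3] x  {0}  => 0  3->0 ok
  [4] y  {2}  => 2  0->2 ok
  [5] z  {1,4}  => 4  2->4 ok
  [6] y  {2}  => 2  4->2 ok
  [7] z  {1,4}  => 4  2->4 ok
  [8] w  {3,5}  => 3  4->3 ok
  [9] x  {0}  => 0  3->0 ok
  [10] z  {1,4}  => 4  0->4 ok
  [11] z  {1,4}  => 4  4->4 ok
  [12] y  {2}  => 2  4->2 ok
  [13] z  {1,4}  => 4  2->4 ok
  [14] x  {0}  => 0  4->0 ok
  [15] y  {2}  => 2  0->2 ok
  [16] z  {1,4}  => 4  2->4 ok
  [17] x  {0}  => 0  4->0 ok
  [18] z  {1,4}  => 4  0->4 ok
  [19] w  {3,5}  => 5  4->5 ok
  [20] z  {1,4}  => 1  5->1 ok
  [21] w  {3,5}  => 5  1->5 ok
  [22] z  {1,4}  => 1  5->1 ok
  [23] w  {3,5}  => 3  1->3 ok
  [24] x  {0}  => 0  3->0 ok
  [25] z  {1,4}  => 4  0->4 ok

0,1,3,0,2,4,2,4,3,0,4,4,2,4,0,2,4,0,4,5,1,5,1,3,0,4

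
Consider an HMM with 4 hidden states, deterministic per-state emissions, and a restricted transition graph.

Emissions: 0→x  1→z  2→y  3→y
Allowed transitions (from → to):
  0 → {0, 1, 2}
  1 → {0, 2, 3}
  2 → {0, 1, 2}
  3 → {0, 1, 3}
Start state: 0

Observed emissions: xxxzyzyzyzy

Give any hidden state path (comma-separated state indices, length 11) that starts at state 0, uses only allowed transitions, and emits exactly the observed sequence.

0,0,0,1,2,1,3,1,3,1,2

  [0] x  {0}  => 0  start
  [1] x  {0}  => 0  0->0 ok
  [2] x  {0}  => 0  0->0 ok
  [3] z  {1}  => 1  0->1 ok
  [4] y  {2,3}  => 2  1->2 ok
  [5] z  {1}  => 1  2->1 ok
  [6] y  {2,3}  => 3  1->3 ok
  [7] z  {1}  => 1  3->1 ok
  [8] y  {2,3}  => 3  1->3 ok
  [9] z  {1}  => 1  3->1 ok
  [10] y  {2,3}  => 2  1->2 ok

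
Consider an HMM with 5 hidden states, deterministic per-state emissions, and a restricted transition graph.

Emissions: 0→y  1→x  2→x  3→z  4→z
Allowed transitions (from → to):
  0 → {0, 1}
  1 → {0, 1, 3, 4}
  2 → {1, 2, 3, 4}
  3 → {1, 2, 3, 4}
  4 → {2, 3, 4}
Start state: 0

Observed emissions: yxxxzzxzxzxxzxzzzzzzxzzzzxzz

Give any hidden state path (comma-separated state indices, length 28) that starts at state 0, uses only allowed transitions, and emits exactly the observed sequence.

0,1,1,1,3,4,2,3,1,3,2,2,4,2,4,4,3,4,3,3,1,3,3,3,4,2,4,4

  0: obs=y cand={0} pick 0 [start]
  1: obs=x cand={1,2} pick 1 [0->1 ok]
  2: obs=x cand={1,2} pick 1 [1->1 ok]
  3: obs=x cand={1,2} pick 1 [1->1 ok]
  4: obs=z cand={3,4} pick 3 [1->3 ok]
  5: obs=z cand={3,4} pick 4 [3->4 ok]
  6: obs=x cand={1,2} pick 2 [4->2 ok]
  7: obs=z cand={3,4} pick 3 [2->3 ok]
  8: obs=x cand={1,2} pick 1 [3->1 ok]
  9: obs=z cand={3,4} pick 3 [1->3 ok]
  10: obs=x cand={1,2} pick 2 [3->2 ok]
  11: obs=x cand={1,2} pick 2 [2->2 ok]
  12: obs=z cand={3,4} pick 4 [2->4 ok]
  13: obs=x cand={1,2} pick 2 [4->2 ok]
  14: obs=z cand={3,4} pick 4 [2->4 ok]
  15: obs=z cand={3,4} pick 4 [4->4 ok]
  16: obs=z cand={3,4} pick 3 [4->3 ok]
  17: obs=z cand={3,4} pick 4 [3->4 ok]
  18: obs=z cand={3,4} pick 3 [4->3 ok]
  19: obs=z cand={3,4} pick 3 [3->3 ok]
  20: obs=x cand={1,2} pick 1 [3->1 ok]
  21: obs=z cand={3,4} pick 3 [1->3 ok]
  22: obs=z cand={3,4} pick 3 [3->3 ok]
  23: obs=z cand={3,4} pick 3 [3->3 ok]
  24: obs=z cand={3,4} pick 4 [3->4 ok]
  25: obs=x cand={1,2} pick 2 [4->2 ok]
  26: obs=z cand={3,4} pick 4 [2->4 ok]
  27: obs=z cand={3,4} pick 4 [4->4 ok]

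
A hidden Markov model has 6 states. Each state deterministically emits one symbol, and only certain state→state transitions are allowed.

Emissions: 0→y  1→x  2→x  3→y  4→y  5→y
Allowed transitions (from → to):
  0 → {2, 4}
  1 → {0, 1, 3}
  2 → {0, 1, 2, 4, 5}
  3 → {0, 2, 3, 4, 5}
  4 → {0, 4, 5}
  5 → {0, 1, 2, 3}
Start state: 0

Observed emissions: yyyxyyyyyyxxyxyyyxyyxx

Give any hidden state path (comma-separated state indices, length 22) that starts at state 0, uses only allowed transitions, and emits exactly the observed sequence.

  t0 'y' -> {0,3,4,5}, take 0 (start)
  t1 'y' -> {0,3,4,5}, take 4 (0->4 ok)
  t2 'y' -> {0,3,4,5}, take 5 (4->5 ok)
  t3 'x' -> {1,2}, take 2 (5->2 ok)
  t4 'y' -> {0,3,4,5}, take 0 (2->0 ok)
  t5 'y' -> {0,3,4,5}, take 4 (0->4 ok)
  t6 'y' -> {0,3,4,5}, take 0 (4->0 ok)
  t7 'y' -> {0,3,4,5}, take 4 (0->4 ok)
  t8 'y' -> {0,3,4,5}, take 5 (4->5 ok)
  t9 'y' -> {0,3,4,5}, take 0 (5->0 ok)
  t10 'x' -> {1,2}, take 2 (0->2 ok)
  t11 'x' -> {1,2}, take 1 (2->1 ok)
  t12 'y' -> {0,3,4,5}, take 3 (1->3 ok)
  t13 'x' -> {1,2}, take 2 (3->2 ok)
  t14 'y' -> {0,3,4,5}, take 4 (2->4 ok)
  t15 'y' -> {0,3,4,5}, take 5 (4->5 ok)
  t16 'y' -> {0,3,4,5}, take 0 (5->0 ok)
  t17 'x' -> {1,2}, take 2 (0->2 ok)
  t18 'y' -> {0,3,4,5}, take 5 (2->5 ok)
  t19 'y' -> {0,3,4,5}, take 0 (5->0 ok)
  t20 'x' -> {1,2}, take 2 (0->2 ok)
  t21 'x' -> {1,2}, take 1 (2->1 ok)

0,4,5,2,0,4,0,4,5,0,2,1,3,2,4,5,0,2,5,0,2,1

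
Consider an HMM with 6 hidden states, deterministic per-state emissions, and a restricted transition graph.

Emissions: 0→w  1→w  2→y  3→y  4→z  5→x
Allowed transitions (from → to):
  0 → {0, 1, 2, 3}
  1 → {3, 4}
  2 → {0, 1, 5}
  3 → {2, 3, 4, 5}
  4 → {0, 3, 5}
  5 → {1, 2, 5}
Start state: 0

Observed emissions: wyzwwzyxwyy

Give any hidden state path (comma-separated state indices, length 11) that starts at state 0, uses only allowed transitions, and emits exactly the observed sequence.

  t0 'w' -> {0,1}, take 0 (start)
  t1 'y' -> {2,3}, take 3 (0->3 ok)
  t2 'z' -> {4}, take 4 (3->4 ok)
  t3 'w' -> {0,1}, take 0 (4->0 ok)
  t4 'w' -> {0,1}, take 1 (0->1 ok)
  t5 'z' -> {4}, take 4 (1->4 ok)
  t6 'y' -> {2,3}, take 3 (4->3 ok)
  t7 'x' -> {5}, take 5 (3->5 ok)
  t8 'w' -> {0,1}, take 1 (5->1 ok)
  t9 'y' -> {2,3}, take 3 (1->3 ok)
  t10 'y' -> {2,3}, take 3 (3->3 ok)

0,3,4,0,1,4,3,5,1,3,3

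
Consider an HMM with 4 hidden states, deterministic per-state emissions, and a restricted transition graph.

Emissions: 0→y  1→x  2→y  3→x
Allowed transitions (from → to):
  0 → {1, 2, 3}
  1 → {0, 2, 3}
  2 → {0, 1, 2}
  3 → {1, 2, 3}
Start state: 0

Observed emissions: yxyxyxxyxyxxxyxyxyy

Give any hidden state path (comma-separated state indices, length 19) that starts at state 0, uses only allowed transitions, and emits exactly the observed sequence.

  t0 'y' -> {0,2}, take 0 (start)
  t1 'x' -> {1,3}, take 1 (0->1 ok)
  t2 'y' -> {0,2}, take 0 (1->0 ok)
  t3 'x' -> {1,3}, take 1 (0->1 ok)
  t4 'y' -> {0,2}, take 0 (1->0 ok)
  t5 'x' -> {1,3}, take 3 (0->3 ok)
  t6 'x' -> {1,3}, take 1 (3->1 ok)
  t7 'y' -> {0,2}, take 2 (1->2 ok)
  t8 'x' -> {1,3}, take 1 (2->1 ok)
  t9 'y' -> {0,2}, take 2 (1->2 ok)
  t10 'x' -> {1,3}, take 1 (2->1 ok)
  t11 'x' -> {1,3}, take 3 (1->3 ok)
  t12 'x' -> {1,3}, take 1 (3->1 ok)
  t13 'y' -> {0,2}, take 0 (1->0 ok)
  t14 'x' -> {1,3}, take 3 (0->3 ok)
  t15 'y' -> {0,2}, take 2 (3->2 ok)
  t16 'x' -> {1,3}, take 1 (2->1 ok)
  t17 'y' -> {0,2}, take 0 (1->0 ok)
  t18 'y' -> {0,2}, take 2 (0->2 ok)

0,1,0,1,0,3,1,2,1,2,1,3,1,0,3,2,1,0,2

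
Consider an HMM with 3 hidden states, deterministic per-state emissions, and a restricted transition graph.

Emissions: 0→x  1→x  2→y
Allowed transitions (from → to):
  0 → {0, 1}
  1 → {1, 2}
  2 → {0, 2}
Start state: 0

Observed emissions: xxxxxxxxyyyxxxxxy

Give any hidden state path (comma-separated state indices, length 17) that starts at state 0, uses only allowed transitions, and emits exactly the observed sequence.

0,0,0,0,1,1,1,1,2,2,2,0,0,1,1,1,2

  0: obs=x cand={0,1} pick 0 [start]
  1: obs=x cand={0,1} pick 0 [0->0 ok]
  2: obs=x cand={0,1} pick 0 [0->0 ok]
  3: obs=x cand={0,1} pick 0 [0->0 ok]
  4: obs=x cand={0,1} pick 1 [0->1 ok]
  5: obs=x cand={0,1} pick 1 [1->1 ok]
  6: obs=x cand={0,1} pick 1 [1->1 ok]
  7: obs=x cand={0,1} pick 1 [1->1 ok]
  8: obs=y cand={2} pick 2 [1->2 ok]
  9: obs=y cand={2} pick 2 [2->2 ok]
  10: obs=y cand={2} pick 2 [2->2 ok]
  11: obs=x cand={0,1} pick 0 [2->0 ok]
  12: obs=x cand={0,1} pick 0 [0->0 ok]
  13: obs=x cand={0,1} pick 1 [0->1 ok]
  14: obs=x cand={0,1} pick 1 [1->1 ok]
  15: obs=x cand={0,1} pick 1 [1->1 ok]
  16: obs=y cand={2} pick 2 [1->2 ok]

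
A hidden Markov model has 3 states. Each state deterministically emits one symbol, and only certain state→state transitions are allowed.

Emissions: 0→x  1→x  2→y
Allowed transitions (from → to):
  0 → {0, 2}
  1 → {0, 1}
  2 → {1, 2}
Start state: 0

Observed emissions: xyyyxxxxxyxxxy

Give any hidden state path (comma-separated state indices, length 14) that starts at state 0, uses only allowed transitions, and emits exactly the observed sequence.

0,2,2,2,1,1,0,0,0,2,1,1,0,2

  pos 0: x in {0,1}, choose 0; start
  pos 1: y in {2}, choose 2; 0->2 ok
  pos 2: y in {2}, choose 2; 2->2 ok
  pos 3: y in {2}, choose 2; 2->2 ok
  pos 4: x in {0,1}, choose 1; 2->1 ok
  pos 5: x in {0,1}, choose 1; 1->1 ok
  pos 6: x in {0,1}, choose 0; 1->0 ok
  pos 7: x in {0,1}, choose 0; 0->0 ok
  pos 8: x in {0,1}, choose 0; 0->0 ok
  pos 9: y in {2}, choose 2; 0->2 ok
  pos 10: x in {0,1}, choose 1; 2->1 ok
  pos 11: x in {0,1}, choose 1; 1->1 ok
  pos 12: x in {0,1}, choose 0; 1->0 ok
  pos 13: y in {2}, choose 2; 0->2 ok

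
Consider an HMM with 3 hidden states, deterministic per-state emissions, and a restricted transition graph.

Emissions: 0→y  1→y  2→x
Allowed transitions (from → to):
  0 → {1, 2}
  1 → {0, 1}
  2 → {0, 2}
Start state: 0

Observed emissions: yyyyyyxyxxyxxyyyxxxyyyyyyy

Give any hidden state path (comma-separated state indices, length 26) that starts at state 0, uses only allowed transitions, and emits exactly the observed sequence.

  t0 'y' -> {0,1}, take 0 (start)
  t1 'y' -> {0,1}, take 1 (0->1 ok)
  t2 'y' -> {0,1}, take 1 (1->1 ok)
  t3 'y' -> {0,1}, take 1 (1->1 ok)
  t4 'y' -> {0,1}, take 1 (1->1 ok)
  t5 'y' -> {0,1}, take 0 (1->0 ok)
  t6 'x' -> {2}, take 2 (0->2 ok)
  t7 'y' -> {0,1}, take 0 (2->0 ok)
  t8 'x' -> {2}, take 2 (0->2 ok)
  t9 'x' -> {2}, take 2 (2->2 ok)
  t10 'y' -> {0,1}, take 0 (2->0 ok)
  t11 'x' -> {2}, take 2 (0->2 ok)
  t12 'x' -> {2}, take 2 (2->2 ok)
  t13 'y' -> {0,1}, take 0 (2->0 ok)
  t14 'y' -> {0,1}, take 1 (0->1 ok)
  t15 'y' -> {0,1}, take 0 (1->0 ok)
  t16 'x' -> {2}, take 2 (0->2 ok)
  t17 'x' -> {2}, take 2 (2->2 ok)
  t18 'x' -> {2}, take 2 (2->2 ok)
  t19 'y' -> {0,1}, take 0 (2->0 ok)
  t20 'y' -> {0,1}, take 1 (0->1 ok)
  t21 'y' -> {0,1}, take 1 (1->1 ok)
  t22 'y' -> {0,1}, take 1 (1->1 ok)
  t23 'y' -> {0,1}, take 1 (1->1 ok)
  t24 'y' -> {0,1}, take 0 (1->0 ok)
  t25 'y' -> {0,1}, take 1 (0->1 ok)

0,1,1,1,1,0,2,0,2,2,0,2,2,0,1,0,2,2,2,0,1,1,1,1,0,1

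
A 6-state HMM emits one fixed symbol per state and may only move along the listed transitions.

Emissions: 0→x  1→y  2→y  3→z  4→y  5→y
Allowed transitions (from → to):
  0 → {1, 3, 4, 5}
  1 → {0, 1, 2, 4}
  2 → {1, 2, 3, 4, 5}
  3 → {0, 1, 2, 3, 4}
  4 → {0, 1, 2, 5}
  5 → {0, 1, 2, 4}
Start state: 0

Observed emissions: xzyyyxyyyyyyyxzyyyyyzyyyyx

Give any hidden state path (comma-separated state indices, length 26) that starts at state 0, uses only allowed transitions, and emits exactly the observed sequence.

0,3,4,1,1,0,5,1,4,2,2,4,1,0,3,1,1,4,5,2,3,2,4,5,4,0

  t0 'x' -> {0}, take 0 (start)
  t1 'z' -> {3}, take 3 (0->3 ok)
  t2 'y' -> {1,2,4,5}, take 4 (3->4 ok)
  t3 'y' -> {1,2,4,5}, take 1 (4->1 ok)
  t4 'y' -> {1,2,4,5}, take 1 (1->1 ok)
  t5 'x' -> {0}, take 0 (1->0 ok)
  t6 'y' -> {1,2,4,5}, take 5 (0->5 ok)
  t7 'y' -> {1,2,4,5}, take 1 (5->1 ok)
  t8 'y' -> {1,2,4,5}, take 4 (1->4 ok)
  t9 'y' -> {1,2,4,5}, take 2 (4->2 ok)
  t10 'y' -> {1,2,4,5}, take 2 (2->2 ok)
  t11 'y' -> {1,2,4,5}, take 4 (2->4 ok)
  t12 'y' -> {1,2,4,5}, take 1 (4->1 ok)
  t13 'x' -> {0}, take 0 (1->0 ok)
  t14 'z' -> {3}, take 3 (0->3 ok)
  t15 'y' -> {1,2,4,5}, take 1 (3->1 ok)
  t16 'y' -> {1,2,4,5}, take 1 (1->1 ok)
  t17 'y' -> {1,2,4,5}, take 4 (1->4 ok)
  t18 'y' -> {1,2,4,5}, take 5 (4->5 ok)
  t19 'y' -> {1,2,4,5}, take 2 (5->2 ok)
  t20 'z' -> {3}, take 3 (2->3 ok)
  t21 'y' -> {1,2,4,5}, take 2 (3->2 ok)
  t22 'y' -> {1,2,4,5}, take 4 (2->4 ok)
  t23 'y' -> {1,2,4,5}, take 5 (4->5 ok)
  t24 'y' -> {1,2,4,5}, take 4 (5->4 ok)
  t25 'x' -> {0}, take 0 (4->0 ok)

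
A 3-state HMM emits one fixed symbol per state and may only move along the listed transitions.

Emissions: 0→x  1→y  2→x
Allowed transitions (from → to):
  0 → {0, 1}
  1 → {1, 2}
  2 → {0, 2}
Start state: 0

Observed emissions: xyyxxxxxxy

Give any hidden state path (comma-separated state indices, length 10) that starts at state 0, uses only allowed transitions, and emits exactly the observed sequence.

  0: obs=x cand={0,2} pick 0 [start]
  1: obs=y cand={1} pick 1 [0->1 ok]
  2: obs=y cand={1} pick 1 [1->1 ok]
  3: obs=x cand={0,2} pick 2 [1->2 ok]
  4: obs=x cand={0,2} pick 2 [2->2 ok]
  5: obs=x cand={0,2} pick 2 [2->2 ok]
  6: obs=x cand={0,2} pick 2 [2->2 ok]
  7: obs=x cand={0,2} pick 2 [2->2 ok]
  8: obs=x cand={0,2} pick 0 [2->0 ok]
  9: obs=y cand={1} pick 1 [0->1 ok]

0,1,1,2,2,2,2,2,0,1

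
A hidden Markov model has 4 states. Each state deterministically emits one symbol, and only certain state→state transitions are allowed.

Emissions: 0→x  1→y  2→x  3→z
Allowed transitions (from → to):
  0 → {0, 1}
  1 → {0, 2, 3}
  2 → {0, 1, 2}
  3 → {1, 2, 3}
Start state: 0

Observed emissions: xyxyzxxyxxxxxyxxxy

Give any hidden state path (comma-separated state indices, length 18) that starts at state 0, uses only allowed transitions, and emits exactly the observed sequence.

  t0 'x' -> {0,2}, take 0 (start)
  t1 'y' -> {1}, take 1 (0->1 ok)
  t2 'x' -> {0,2}, take 0 (1->0 ok)
  t3 'y' -> {1}, take 1 (0->1 ok)
  t4 'z' -> {3}, take 3 (1->3 ok)
  t5 'x' -> {0,2}, take 2 (3->2 ok)
  t6 'x' -> {0,2}, take 2 (2->2 ok)
  t7 'y' -> {1}, take 1 (2->1 ok)
  t8 'x' -> {0,2}, take 2 (1->2 ok)
  t9 'x' -> {0,2}, take 2 (2->2 ok)
  t10 'x' -> {0,2}, take 2 (2->2 ok)
  t11 'x' -> {0,2}, take 0 (2->0 ok)
  t12 'x' -> {0,2}, take 0 (0->0 ok)
  t13 'y' -> {1}, take 1 (0->1 ok)
  t14 'x' -> {0,2}, take 0 (1->0 ok)
  t15 'x' -> {0,2}, take 0 (0->0 ok)
  t16 'x' -> {0,2}, take 0 (0->0 ok)
  t17 'y' -> {1}, take 1 (0->1 ok)

0,1,0,1,3,2,2,1,2,2,2,0,0,1,0,0,0,1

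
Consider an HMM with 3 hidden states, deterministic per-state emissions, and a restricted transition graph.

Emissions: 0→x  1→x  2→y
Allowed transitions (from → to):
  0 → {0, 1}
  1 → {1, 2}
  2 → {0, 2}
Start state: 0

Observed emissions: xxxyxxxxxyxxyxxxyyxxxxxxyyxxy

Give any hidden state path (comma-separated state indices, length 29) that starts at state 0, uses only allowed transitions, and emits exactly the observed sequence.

0,1,1,2,0,0,0,0,1,2,0,1,2,0,0,1,2,2,0,0,0,1,1,1,2,2,0,1,2

  0: obs=x cand={0,1} pick 0 [start]
  1: obs=x cand={0,1} pick 1 [0->1 ok]
  2: obs=x cand={0,1} pick 1 [1->1 ok]
  3: obs=y cand={2} pick 2 [1->2 ok]
  4: obs=x cand={0,1} pick 0 [2->0 ok]
  5: obs=x cand={0,1} pick 0 [0->0 ok]
  6: obs=x cand={0,1} pick 0 [0->0 ok]
  7: obs=x cand={0,1} pick 0 [0->0 ok]
  8: obs=x cand={0,1} pick 1 [0->1 ok]
  9: obs=y cand={2} pick 2 [1->2 ok]
  10: obs=x cand={0,1} pick 0 [2->0 ok]
  11: obs=x cand={0,1} pick 1 [0->1 ok]
  12: obs=y cand={2} pick 2 [1->2 ok]
  13: obs=x cand={0,1} pick 0 [2->0 ok]
  14: obs=x cand={0,1} pick 0 [0->0 ok]
  15: obs=x cand={0,1} pick 1 [0->1 ok]
  16: obs=y cand={2} pick 2 [1->2 ok]
  17: obs=y cand={2} pick 2 [2->2 ok]
  18: obs=x cand={0,1} pick 0 [2->0 ok]
  19: obs=x cand={0,1} pick 0 [0->0 ok]
  20: obs=x cand={0,1} pick 0 [0->0 ok]
  21: obs=x cand={0,1} pick 1 [0->1 ok]
  22: obs=x cand={0,1} pick 1 [1->1 ok]
  23: obs=x cand={0,1} pick 1 [1->1 ok]
  24: obs=y cand={2} pick 2 [1->2 ok]
  25: obs=y cand={2} pick 2 [2->2 ok]
  26: obs=x cand={0,1} pick 0 [2->0 ok]
  27: obs=x cand={0,1} pick 1 [0->1 ok]
  28: obs=y cand={2} pick 2 [1->2 ok]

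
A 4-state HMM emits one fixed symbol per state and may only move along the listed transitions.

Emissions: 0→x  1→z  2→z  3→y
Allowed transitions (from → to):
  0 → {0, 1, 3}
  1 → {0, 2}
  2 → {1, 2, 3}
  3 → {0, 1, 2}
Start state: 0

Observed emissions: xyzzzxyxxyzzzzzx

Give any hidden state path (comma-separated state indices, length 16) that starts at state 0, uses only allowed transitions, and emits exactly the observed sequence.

  0: obs=x cand={0} pick 0 [start]
  1: obs=y cand={3} pick 3 [0->3 ok]
  2: obs=z cand={1,2} pick 2 [3->2 ok]
  3: obs=z cand={1,2} pick 2 [2->2 ok]
  4: obs=z cand={1,2} pick 1 [2->1 ok]
  5: obs=x cand={0} pick 0 [1->0 ok]
  6: obs=y cand={3} pick 3 [0->3 ok]
  7: obs=x cand={0} pick 0 [3->0 ok]
  8: obs=x cand={0} pick 0 [0->0 ok]
  9: obs=y cand={3} pick 3 [0->3 ok]
  10: obs=z cand={1,2} pick 1 [3->1 ok]
  11: obs=z cand={1,2} pick 2 [1->2 ok]
  12: obs=z cand={1,2} pick 1 [2->1 ok]
  13: obs=z cand={1,2} pick 2 [1->2 ok]
  14: obs=z cand={1,2} pick 1 [2->1 ok]
  15: obs=x cand={0} pick 0 [1->0 ok]

0,3,2,2,1,0,3,0,0,3,1,2,1,2,1,0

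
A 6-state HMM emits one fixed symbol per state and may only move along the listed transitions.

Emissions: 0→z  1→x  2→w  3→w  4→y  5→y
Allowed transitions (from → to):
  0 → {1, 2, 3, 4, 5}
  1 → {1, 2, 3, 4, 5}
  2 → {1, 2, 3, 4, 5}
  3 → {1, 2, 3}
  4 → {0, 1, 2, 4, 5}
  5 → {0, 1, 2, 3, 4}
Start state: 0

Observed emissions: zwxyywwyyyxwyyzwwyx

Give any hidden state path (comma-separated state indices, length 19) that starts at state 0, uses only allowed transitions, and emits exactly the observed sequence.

0,3,1,4,5,3,2,4,4,4,1,2,4,4,0,2,2,4,1

  pos 0: z in {0}, choose 0; start
  pos 1: w in {2,3}, choose 3; 0->3 ok
  pos 2: x in {1}, choose 1; 3->1 ok
  pos 3: y in {4,5}, choose 4; 1->4 ok
  pos 4: y in {4,5}, choose 5; 4->5 ok
  pos 5: w in {2,3}, choose 3; 5->3 ok
  pos 6: w in {2,3}, choose 2; 3->2 ok
  pos 7: y in {4,5}, choose 4; 2->4 ok
  pos 8: y in {4,5}, choose 4; 4->4 ok
  pos 9: y in {4,5}, choose 4; 4->4 ok
  pos 10: x in {1}, choose 1; 4->1 ok
  pos 11: w in {2,3}, choose 2; 1->2 ok
  pos 12: y in {4,5}, choose 4; 2->4 ok
  pos 13: y in {4,5}, choose 4; 4->4 ok
  pos 14: z in {0}, choose 0; 4->0 ok
  pos 15: w in {2,3}, choose 2; 0->2 ok
  pos 16: w in {2,3}, choose 2; 2->2 ok
  pos 17: y in {4,5}, choose 4; 2->4 ok
  pos 18: x in {1}, choose 1; 4->1 ok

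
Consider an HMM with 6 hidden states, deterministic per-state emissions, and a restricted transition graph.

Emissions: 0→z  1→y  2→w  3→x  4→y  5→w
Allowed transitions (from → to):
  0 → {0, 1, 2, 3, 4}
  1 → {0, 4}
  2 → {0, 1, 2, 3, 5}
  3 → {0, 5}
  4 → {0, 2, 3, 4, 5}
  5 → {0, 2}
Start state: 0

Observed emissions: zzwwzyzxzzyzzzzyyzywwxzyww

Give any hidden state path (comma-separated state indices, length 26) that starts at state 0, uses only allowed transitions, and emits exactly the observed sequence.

0,0,2,5,0,4,0,3,0,0,4,0,0,0,0,4,4,0,4,5,2,3,0,4,2,5

  0: obs=z cand={0} pick 0 [start]
  1: obs=z cand={0} pick 0 [0->0 ok]
  2: obs=w cand={2,5} pick 2 [0->2 ok]
  3: obs=w cand={2,5} pick 5 [2->5 ok]
  4: obs=z cand={0} pick 0 [5->0 ok]
  5: obs=y cand={1,4} pick 4 [0->4 ok]
  6: obs=z cand={0} pick 0 [4->0 ok]
  7: obs=x cand={3} pick 3 [0->3 ok]
  8: obs=z cand={0} pick 0 [3->0 ok]
  9: obs=z cand={0} pick 0 [0->0 ok]
  10: obs=y cand={1,4} pick 4 [0->4 ok]
  11: obs=z cand={0} pick 0 [4->0 ok]
  12: obs=z cand={0} pick 0 [0->0 ok]
  13: obs=z cand={0} pick 0 [0->0 ok]
  14: obs=z cand={0} pick 0 [0->0 ok]
  15: obs=y cand={1,4} pick 4 [0->4 ok]
  16: obs=y cand={1,4} pick 4 [4->4 ok]
  17: obs=z cand={0} pick 0 [4->0 ok]
  18: obs=y cand={1,4} pick 4 [0->4 ok]
  19: obs=w cand={2,5} pick 5 [4->5 ok]
  20: obs=w cand={2,5} pick 2 [5->2 ok]
  21: obs=x cand={3} pick 3 [2->3 ok]
  22: obs=z cand={0} pick 0 [3->0 ok]
  23: obs=y cand={1,4} pick 4 [0->4 ok]
  24: obs=w cand={2,5} pick 2 [4->2 ok]
  25: obs=w cand={2,5} pick 5 [2->5 ok]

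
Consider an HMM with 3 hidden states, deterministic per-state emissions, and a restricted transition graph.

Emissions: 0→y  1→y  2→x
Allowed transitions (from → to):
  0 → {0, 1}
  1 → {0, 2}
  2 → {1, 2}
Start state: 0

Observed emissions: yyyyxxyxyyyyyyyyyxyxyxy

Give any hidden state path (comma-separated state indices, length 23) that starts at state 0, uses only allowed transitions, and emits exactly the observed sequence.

  0: obs=y cand={0,1} pick 0 [start]
  1: obs=y cand={0,1} pick 0 [0->0 ok]
  2: obs=y cand={0,1} pick 0 [0->0 ok]
  3: obs=y cand={0,1} pick 1 [0->1 ok]
  4: obs=x cand={2} pick 2 [1->2 ok]
  5: obs=x cand={2} pick 2 [2->2 ok]
  6: obs=y cand={0,1} pick 1 [2->1 ok]
  7: obs=x cand={2} pick 2 [1->2 ok]
  8: obs=y cand={0,1} pick 1 [2->1 ok]
  9: obs=y cand={0,1} pick 0 [1->0 ok]
  10: obs=y cand={0,1} pick 1 [0->1 ok]
  11: obs=y cand={0,1} pick 0 [1->0 ok]
  12: obs=y cand={0,1} pick 0 [0->0 ok]
  13: obs=y cand={0,1} pick 0 [0->0 ok]
  14: obs=y cand={0,1} pick 0 [0->0 ok]
  15: obs=y cand={0,1} pick 0 [0->0 ok]
  16: obs=y cand={0,1} pick 1 [0->1 ok]
  17: obs=x cand={2} pick 2 [1->2 ok]
  18: obs=y cand={0,1} pick 1 [2->1 ok]
  19: obs=x cand={2} pick 2 [1->2 ok]
  20: obs=y cand={0,1} pick 1 [2->1 ok]
  21: obs=x cand={2} pick 2 [1->2 ok]
  22: obs=y cand={0,1} pick 1 [2->1 ok]

0,0,0,1,2,2,1,2,1,0,1,0,0,0,0,0,1,2,1,2,1,2,1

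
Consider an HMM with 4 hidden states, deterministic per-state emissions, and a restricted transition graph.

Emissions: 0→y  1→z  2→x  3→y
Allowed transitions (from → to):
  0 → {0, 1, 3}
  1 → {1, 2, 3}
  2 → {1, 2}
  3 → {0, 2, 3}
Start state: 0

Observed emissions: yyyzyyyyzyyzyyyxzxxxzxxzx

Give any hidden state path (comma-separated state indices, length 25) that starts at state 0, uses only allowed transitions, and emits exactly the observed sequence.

0,0,0,1,3,0,0,0,1,3,0,1,3,3,3,2,1,2,2,2,1,2,2,1,2

  [0] y  {0,3}  => 0  start
  [1] y  {0,3}  => 0  0->0 ok
  [2] y  {0,3}  => 0  0->0 ok
  [3] z  {1}  => 1  0->1 ok
  [4] y  {0,3}  => 3  1->3 ok
  [5] y  {0,3}  => 0  3->0 ok
  [6] y  {0,3}  => 0  0->0 ok
  [7] y  {0,3}  => 0  0->0 ok
  [8] z  {1}  => 1  0->1 ok
  [9] y  {0,3}  => 3  1->3 ok
  [10] y  {0,3}  => 0  3->0 ok
  [11] z  {1}  => 1  0->1 ok
  [12] y  {0,3}  => 3  1->3 ok
  [13] y  {0,3}  => 3  3->3 ok
  [14] y  {0,3}  => 3  3->3 ok
  [15] x  {2}  => 2  3->2 ok
  [16] z  {1}  => 1  2->1 ok
  [17] x  {2}  => 2  1->2 ok
  [18] x  {2}  => 2  2->2 ok
  [19] x  {2}  => 2  2->2 ok
  [20] z  {1}  => 1  2->1 ok
  [21] x  {2}  => 2  1->2 ok
  [22] x  {2}  => 2  2->2 ok
  [23] z  {1}  => 1  2->1 ok
  [24] x  {2}  => 2  1->2 ok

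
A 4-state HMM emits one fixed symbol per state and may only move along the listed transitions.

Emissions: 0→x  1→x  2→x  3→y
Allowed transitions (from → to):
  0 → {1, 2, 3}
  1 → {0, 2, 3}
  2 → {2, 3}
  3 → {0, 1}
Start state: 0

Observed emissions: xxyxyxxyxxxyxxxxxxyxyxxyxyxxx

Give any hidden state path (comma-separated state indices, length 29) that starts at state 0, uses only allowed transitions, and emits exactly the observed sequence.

0,1,3,1,3,0,2,3,0,1,0,3,0,2,2,2,2,2,3,1,3,1,0,3,0,3,1,0,2

  pos 0: x in {0,1,2}, choose 0; start
  pos 1: x in {0,1,2}, choose 1; 0->1 ok
  pos 2: y in {3}, choose 3; 1->3 ok
  pos 3: x in {0,1,2}, choose 1; 3->1 ok
  pos 4: y in {3}, choose 3; 1->3 ok
  pos 5: x in {0,1,2}, choose 0; 3->0 ok
  pos 6: x in {0,1,2}, choose 2; 0->2 ok
  pos 7: y in {3}, choose 3; 2->3 ok
  pos 8: x in {0,1,2}, choose 0; 3->0 ok
  pos 9: x in {0,1,2}, choose 1; 0->1 ok
  pos 10: x in {0,1,2}, choose 0; 1->0 ok
  pos 11: y in {3}, choose 3; 0->3 ok
  pos 12: x in {0,1,2}, choose 0; 3->0 ok
  pos 13: x in {0,1,2}, choose 2; 0->2 ok
  pos 14: x in {0,1,2}, choose 2; 2->2 ok
  pos 15: x in {0,1,2}, choose 2; 2->2 ok
  pos 16: x in {0,1,2}, choose 2; 2->2 ok
  pos 17: x in {0,1,2}, choose 2; 2->2 ok
  pos 18: y in {3}, choose 3; 2->3 ok
  pos 19: x in {0,1,2}, choose 1; 3->1 ok
  pos 20: y in {3}, choose 3; 1->3 ok
  pos 21: x in {0,1,2}, choose 1; 3->1 ok
  pos 22: x in {0,1,2}, choose 0; 1->0 ok
  pos 23: y in {3}, choose 3; 0->3 ok
  pos 24: x in {0,1,2}, choose 0; 3->0 ok
  pos 25: y in {3}, choose 3; 0->3 ok
  pos 26: x in {0,1,2}, choose 1; 3->1 ok
  pos 27: x in {0,1,2}, choose 0; 1->0 ok
  pos 28: x in {0,1,2}, choose 2; 0->2 ok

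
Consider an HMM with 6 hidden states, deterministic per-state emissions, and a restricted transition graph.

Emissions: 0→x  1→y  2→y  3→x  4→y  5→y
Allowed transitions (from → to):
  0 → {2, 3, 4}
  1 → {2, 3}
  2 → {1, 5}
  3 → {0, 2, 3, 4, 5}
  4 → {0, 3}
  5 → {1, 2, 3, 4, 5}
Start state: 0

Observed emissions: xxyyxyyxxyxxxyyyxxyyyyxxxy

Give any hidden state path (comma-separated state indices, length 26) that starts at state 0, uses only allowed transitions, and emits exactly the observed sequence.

0,3,5,1,3,2,1,3,0,4,3,3,3,5,5,1,3,3,2,1,2,1,3,3,3,5

  0: obs=x cand={0,3} pick 0 [start]
  1: obs=x cand={0,3} pick 3 [0->3 ok]
  2: obs=y cand={1,2,4,5} pick 5 [3->5 ok]
  3: obs=y cand={1,2,4,5} pick 1 [5->1 ok]
  4: obs=x cand={0,3} pick 3 [1->3 ok]
  5: obs=y cand={1,2,4,5} pick 2 [3->2 ok]
  6: obs=y cand={1,2,4,5} pick 1 [2->1 ok]
  7: obs=x cand={0,3} pick 3 [1->3 ok]
  8: obs=x cand={0,3} pick 0 [3->0 ok]
  9: obs=y cand={1,2,4,5} pick 4 [0->4 ok]
  10: obs=x cand={0,3} pick 3 [4->3 ok]
  11: obs=x cand={0,3} pick 3 [3->3 ok]
  12: obs=x cand={0,3} pick 3 [3->3 ok]
  13: obs=y cand={1,2,4,5} pick 5 [3->5 ok]
  14: obs=y cand={1,2,4,5} pick 5 [5->5 ok]
  15: obs=y cand={1,2,4,5} pick 1 [5->1 ok]
  16: obs=x cand={0,3} pick 3 [1->3 ok]
  17: obs=x cand={0,3} pick 3 [3->3 ok]
  18: obs=y cand={1,2,4,5} pick 2 [3->2 ok]
  19: obs=y cand={1,2,4,5} pick 1 [2->1 ok]
  20: obs=y cand={1,2,4,5} pick 2 [1->2 ok]
  21: obs=y cand={1,2,4,5} pick 1 [2->1 ok]
  22: obs=x cand={0,3} pick 3 [1->3 ok]
  23: obs=x cand={0,3} pick 3 [3->3 ok]
  24: obs=x cand={0,3} pick 3 [3->3 ok]
  25: obs=y cand={1,2,4,5} pick 5 [3->5 ok]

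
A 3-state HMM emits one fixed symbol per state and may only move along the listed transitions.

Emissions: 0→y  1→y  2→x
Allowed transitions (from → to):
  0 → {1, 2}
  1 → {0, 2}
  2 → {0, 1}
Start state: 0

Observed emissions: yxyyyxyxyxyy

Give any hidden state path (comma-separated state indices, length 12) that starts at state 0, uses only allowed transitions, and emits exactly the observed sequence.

  0: obs=y cand={0,1} pick 0 [start]
  1: obs=x cand={2} pick 2 [0->2 ok]
  2: obs=y cand={0,1} pick 1 [2->1 ok]
  3: obs=y cand={0,1} pick 0 [1->0 ok]
  4: obs=y cand={0,1} pick 1 [0->1 ok]
  5: obs=x cand={2} pick 2 [1->2 ok]
  6: obs=y cand={0,1} pick 1 [2->1 ok]
  7: obs=x cand={2} pick 2 [1->2 ok]
  8: obs=y cand={0,1} pick 0 [2->0 ok]
  9: obs=x cand={2} pick 2 [0->2 ok]
  10: obs=y cand={0,1} pick 0 [2->0 ok]
  11: obs=y cand={0,1} pick 1 [0->1 ok]

0,2,1,0,1,2,1,2,0,2,0,1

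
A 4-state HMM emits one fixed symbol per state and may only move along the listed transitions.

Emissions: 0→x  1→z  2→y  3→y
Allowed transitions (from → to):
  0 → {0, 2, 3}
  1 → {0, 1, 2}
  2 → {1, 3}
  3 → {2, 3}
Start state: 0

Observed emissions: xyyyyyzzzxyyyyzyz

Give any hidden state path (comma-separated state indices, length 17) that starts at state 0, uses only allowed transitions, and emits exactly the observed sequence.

0,3,2,3,3,2,1,1,1,0,3,3,3,2,1,2,1

  0: obs=x cand={0} pick 0 [start]
  1: obs=y cand={2,3} pick 3 [0->3 ok]
  2: obs=y cand={2,3} pick 2 [3->2 ok]
  3: obs=y cand={2,3} pick 3 [2->3 ok]
  4: obs=y cand={2,3} pick 3 [3->3 ok]
  5: obs=y cand={2,3} pick 2 [3->2 ok]
  6: obs=z cand={1} pick 1 [2->1 ok]
  7: obs=z cand={1} pick 1 [1->1 ok]
  8: obs=z cand={1} pick 1 [1->1 ok]
  9: obs=x cand={0} pick 0 [1->0 ok]
  10: obs=y cand={2,3} pick 3 [0->3 ok]
  11: obs=y cand={2,3} pick 3 [3->3 ok]
  12: obs=y cand={2,3} pick 3 [3->3 ok]
  13: obs=y cand={2,3} pick 2 [3->2 ok]
  14: obs=z cand={1} pick 1 [2->1 ok]
  15: obs=y cand={2,3} pick 2 [1->2 ok]
  16: obs=z cand={1} pick 1 [2->1 ok]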